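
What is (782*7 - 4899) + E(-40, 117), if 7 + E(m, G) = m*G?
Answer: -4112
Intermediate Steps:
E(m, G) = -7 + G*m (E(m, G) = -7 + m*G = -7 + G*m)
(782*7 - 4899) + E(-40, 117) = (782*7 - 4899) + (-7 + 117*(-40)) = (5474 - 4899) + (-7 - 4680) = 575 - 4687 = -4112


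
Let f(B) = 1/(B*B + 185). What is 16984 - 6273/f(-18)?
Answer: -3175973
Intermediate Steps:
f(B) = 1/(185 + B**2) (f(B) = 1/(B**2 + 185) = 1/(185 + B**2))
16984 - 6273/f(-18) = 16984 - 6273/(1/(185 + (-18)**2)) = 16984 - 6273/(1/(185 + 324)) = 16984 - 6273/(1/509) = 16984 - 6273/1/509 = 16984 - 6273*509 = 16984 - 1*3192957 = 16984 - 3192957 = -3175973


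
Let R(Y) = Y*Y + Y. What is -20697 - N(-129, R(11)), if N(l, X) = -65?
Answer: -20632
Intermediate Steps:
R(Y) = Y + Y² (R(Y) = Y² + Y = Y + Y²)
-20697 - N(-129, R(11)) = -20697 - 1*(-65) = -20697 + 65 = -20632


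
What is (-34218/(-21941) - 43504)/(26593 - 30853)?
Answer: 477243523/46734330 ≈ 10.212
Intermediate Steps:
(-34218/(-21941) - 43504)/(26593 - 30853) = (-34218*(-1/21941) - 43504)/(-4260) = (34218/21941 - 43504)*(-1/4260) = -954487046/21941*(-1/4260) = 477243523/46734330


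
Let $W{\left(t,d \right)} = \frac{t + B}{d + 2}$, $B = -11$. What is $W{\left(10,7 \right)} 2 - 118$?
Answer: $- \frac{1064}{9} \approx -118.22$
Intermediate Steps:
$W{\left(t,d \right)} = \frac{-11 + t}{2 + d}$ ($W{\left(t,d \right)} = \frac{t - 11}{d + 2} = \frac{-11 + t}{2 + d}$)
$W{\left(10,7 \right)} 2 - 118 = \frac{-11 + 10}{2 + 7} \cdot 2 - 118 = \frac{1}{9} \left(-1\right) 2 - 118 = \left(- \frac{1}{9}\right) 2 - 118 = - \frac{2}{9} - 118 = - \frac{1064}{9}$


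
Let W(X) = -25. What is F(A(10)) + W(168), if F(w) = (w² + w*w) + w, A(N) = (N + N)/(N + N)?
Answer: -22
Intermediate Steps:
A(N) = 1 (A(N) = (2*N)/((2*N)) = (2*N)*(1/(2*N)) = 1)
F(w) = w + 2*w² (F(w) = (w² + w²) + w = 2*w² + w = w + 2*w²)
F(A(10)) + W(168) = 1*(1 + 2*1) - 25 = 1*(1 + 2) - 25 = 1*3 - 25 = 3 - 25 = -22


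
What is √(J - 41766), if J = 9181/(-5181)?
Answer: I*√1121162322687/5181 ≈ 204.37*I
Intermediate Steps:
J = -9181/5181 (J = 9181*(-1/5181) = -9181/5181 ≈ -1.7721)
√(J - 41766) = √(-9181/5181 - 41766) = √(-216398827/5181) = I*√1121162322687/5181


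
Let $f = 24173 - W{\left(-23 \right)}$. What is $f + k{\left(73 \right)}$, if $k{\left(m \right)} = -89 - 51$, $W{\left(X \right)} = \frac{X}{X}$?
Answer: $24032$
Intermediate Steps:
$W{\left(X \right)} = 1$
$k{\left(m \right)} = -140$ ($k{\left(m \right)} = -89 - 51 = -140$)
$f = 24172$ ($f = 24173 - 1 = 24172$)
$f + k{\left(73 \right)} = 24172 - 140 = 24032$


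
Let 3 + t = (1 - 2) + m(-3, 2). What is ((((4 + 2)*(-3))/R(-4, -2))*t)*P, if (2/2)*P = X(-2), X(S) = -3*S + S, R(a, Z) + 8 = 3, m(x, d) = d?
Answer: -144/5 ≈ -28.800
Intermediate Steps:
R(a, Z) = -5 (R(a, Z) = -8 + 3 = -5)
X(S) = -2*S
P = 4 (P = -2*(-2) = 4)
t = -2 (t = -3 + ((1 - 2) + 2) = -3 + (-1 + 2) = -3 + 1 = -2)
((((4 + 2)*(-3))/R(-4, -2))*t)*P = ((((4 + 2)*(-3))/(-5))*(-2))*4 = (((6*(-3))*(-1/5))*(-2))*4 = (-18*(-1/5)*(-2))*4 = ((18/5)*(-2))*4 = -36/5*4 = -144/5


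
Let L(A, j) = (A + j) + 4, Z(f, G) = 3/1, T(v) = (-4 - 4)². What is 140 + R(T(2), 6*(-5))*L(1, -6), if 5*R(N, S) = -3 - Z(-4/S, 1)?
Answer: 706/5 ≈ 141.20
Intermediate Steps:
T(v) = 64 (T(v) = (-8)² = 64)
Z(f, G) = 3 (Z(f, G) = 3*1 = 3)
L(A, j) = 4 + A + j
R(N, S) = -6/5 (R(N, S) = (-3 - 1*3)/5 = (-3 - 3)/5 = (⅕)*(-6) = -6/5)
140 + R(T(2), 6*(-5))*L(1, -6) = 140 - 6*(4 + 1 - 6)/5 = 140 - 6/5*(-1) = 140 + 6/5 = 706/5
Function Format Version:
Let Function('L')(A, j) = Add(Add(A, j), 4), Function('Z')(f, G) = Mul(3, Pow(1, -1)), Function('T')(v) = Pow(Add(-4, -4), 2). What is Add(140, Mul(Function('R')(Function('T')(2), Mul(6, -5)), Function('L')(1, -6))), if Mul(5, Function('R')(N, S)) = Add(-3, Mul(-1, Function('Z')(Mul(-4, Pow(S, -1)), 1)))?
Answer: Rational(706, 5) ≈ 141.20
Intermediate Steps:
Function('T')(v) = 64 (Function('T')(v) = Pow(-8, 2) = 64)
Function('Z')(f, G) = 3 (Function('Z')(f, G) = Mul(3, 1) = 3)
Function('L')(A, j) = Add(4, A, j)
Function('R')(N, S) = Rational(-6, 5) (Function('R')(N, S) = Mul(Rational(1, 5), Add(-3, Mul(-1, 3))) = Mul(Rational(1, 5), Add(-3, -3)) = Mul(Rational(1, 5), -6) = Rational(-6, 5))
Add(140, Mul(Function('R')(Function('T')(2), Mul(6, -5)), Function('L')(1, -6))) = Add(140, Mul(Rational(-6, 5), Add(4, 1, -6))) = Add(140, Mul(Rational(-6, 5), -1)) = Add(140, Rational(6, 5)) = Rational(706, 5)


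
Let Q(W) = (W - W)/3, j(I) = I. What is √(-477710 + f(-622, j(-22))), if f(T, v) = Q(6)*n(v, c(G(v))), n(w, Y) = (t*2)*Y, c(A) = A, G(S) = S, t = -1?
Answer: I*√477710 ≈ 691.17*I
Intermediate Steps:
n(w, Y) = -2*Y (n(w, Y) = (-1*2)*Y = -2*Y)
Q(W) = 0 (Q(W) = 0*(⅓) = 0)
f(T, v) = 0 (f(T, v) = 0*(-2*v) = 0)
√(-477710 + f(-622, j(-22))) = √(-477710 + 0) = √(-477710) = I*√477710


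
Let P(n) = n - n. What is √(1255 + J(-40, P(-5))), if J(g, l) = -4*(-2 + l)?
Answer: √1263 ≈ 35.539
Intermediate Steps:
P(n) = 0
J(g, l) = 8 - 4*l
√(1255 + J(-40, P(-5))) = √(1255 + (8 - 4*0)) = √(1255 + (8 + 0)) = √(1255 + 8) = √1263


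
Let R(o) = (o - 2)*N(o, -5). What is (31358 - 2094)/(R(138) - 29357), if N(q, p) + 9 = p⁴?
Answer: 29264/54419 ≈ 0.53775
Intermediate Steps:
N(q, p) = -9 + p⁴
R(o) = -1232 + 616*o (R(o) = (o - 2)*(-9 + (-5)⁴) = (-2 + o)*(-9 + 625) = (-2 + o)*616 = -1232 + 616*o)
(31358 - 2094)/(R(138) - 29357) = (31358 - 2094)/((-1232 + 616*138) - 29357) = 29264/((-1232 + 85008) - 29357) = 29264/(83776 - 29357) = 29264/54419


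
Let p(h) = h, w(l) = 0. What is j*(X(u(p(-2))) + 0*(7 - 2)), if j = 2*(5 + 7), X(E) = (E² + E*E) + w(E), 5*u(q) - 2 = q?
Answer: 0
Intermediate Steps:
u(q) = ⅖ + q/5
X(E) = 2*E² (X(E) = (E² + E*E) + 0 = (E² + E²) + 0 = 2*E² + 0 = 2*E²)
j = 24 (j = 2*12 = 24)
j*(X(u(p(-2))) + 0*(7 - 2)) = 24*(2*(⅖ + (⅕)*(-2))² + 0*(7 - 2)) = 24*(2*(⅖ - ⅖)² + 0*5) = 24*(2*0² + 0) = 24*(2*0 + 0) = 24*(0 + 0) = 24*0 = 0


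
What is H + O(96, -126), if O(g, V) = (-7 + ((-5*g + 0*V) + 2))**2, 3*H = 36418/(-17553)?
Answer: 12386676857/52659 ≈ 2.3522e+5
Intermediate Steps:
H = -36418/52659 (H = (36418/(-17553))/3 = (36418*(-1/17553))/3 = (1/3)*(-36418/17553) = -36418/52659 ≈ -0.69158)
O(g, V) = (-5 - 5*g)**2 (O(g, V) = (-7 + ((-5*g + 0) + 2))**2 = (-7 + (-5*g + 2))**2 = (-7 + (2 - 5*g))**2 = (-5 - 5*g)**2)
H + O(96, -126) = -36418/52659 + 25*(1 + 96)**2 = -36418/52659 + 25*97**2 = -36418/52659 + 25*9409 = -36418/52659 + 235225 = 12386676857/52659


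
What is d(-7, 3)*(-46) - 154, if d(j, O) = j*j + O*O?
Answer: -2822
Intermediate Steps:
d(j, O) = O² + j² (d(j, O) = j² + O² = O² + j²)
d(-7, 3)*(-46) - 154 = (3² + (-7)²)*(-46) - 154 = (9 + 49)*(-46) - 154 = 58*(-46) - 154 = -2668 - 154 = -2822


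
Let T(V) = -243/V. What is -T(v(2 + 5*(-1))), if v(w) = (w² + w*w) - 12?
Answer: 81/2 ≈ 40.500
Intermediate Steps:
v(w) = -12 + 2*w² (v(w) = (w² + w²) - 12 = 2*w² - 12 = -12 + 2*w²)
-T(v(2 + 5*(-1))) = -(-243)/(-12 + 2*(2 + 5*(-1))²) = -(-243)/(-12 + 2*(2 - 5)²) = -(-243)/(-12 + 2*(-3)²) = -(-243)/(-12 + 2*9) = -(-243)/(-12 + 18) = -(-243)/6 = -1*(-81/2) = 81/2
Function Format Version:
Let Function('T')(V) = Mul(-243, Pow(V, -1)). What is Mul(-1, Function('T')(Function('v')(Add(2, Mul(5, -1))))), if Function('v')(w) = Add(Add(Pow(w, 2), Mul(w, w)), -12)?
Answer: Rational(81, 2) ≈ 40.500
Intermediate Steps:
Function('v')(w) = Add(-12, Mul(2, Pow(w, 2))) (Function('v')(w) = Add(Add(Pow(w, 2), Pow(w, 2)), -12) = Add(Mul(2, Pow(w, 2)), -12) = Add(-12, Mul(2, Pow(w, 2))))
Mul(-1, Function('T')(Function('v')(Add(2, Mul(5, -1))))) = Mul(-1, Mul(-243, Pow(Add(-12, Mul(2, Pow(Add(2, Mul(5, -1)), 2))), -1))) = Mul(-1, Mul(-243, Pow(Add(-12, Mul(2, Pow(Add(2, -5), 2))), -1))) = Mul(-1, Mul(-243, Pow(Add(-12, Mul(2, Pow(-3, 2))), -1))) = Mul(-1, Mul(-243, Pow(Add(-12, Mul(2, 9)), -1))) = Mul(-1, Mul(-243, Pow(Add(-12, 18), -1))) = Mul(-1, Mul(-243, Pow(6, -1))) = Mul(-1, Mul(-243, Rational(1, 6))) = Mul(-1, Rational(-81, 2)) = Rational(81, 2)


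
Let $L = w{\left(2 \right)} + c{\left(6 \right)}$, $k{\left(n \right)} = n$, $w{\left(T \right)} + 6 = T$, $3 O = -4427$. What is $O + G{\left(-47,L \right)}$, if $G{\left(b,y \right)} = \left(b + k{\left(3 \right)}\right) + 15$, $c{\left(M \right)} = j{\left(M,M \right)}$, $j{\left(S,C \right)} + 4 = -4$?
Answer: $- \frac{4514}{3} \approx -1504.7$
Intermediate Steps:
$O = - \frac{4427}{3}$ ($O = \frac{1}{3} \left(-4427\right) = - \frac{4427}{3} \approx -1475.7$)
$j{\left(S,C \right)} = -8$ ($j{\left(S,C \right)} = -4 - 4 = -8$)
$w{\left(T \right)} = -6 + T$
$c{\left(M \right)} = -8$
$L = -12$ ($L = \left(-6 + 2\right) - 8 = -4 - 8 = -12$)
$G{\left(b,y \right)} = 18 + b$ ($G{\left(b,y \right)} = \left(b + 3\right) + 15 = \left(3 + b\right) + 15 = 18 + b$)
$O + G{\left(-47,L \right)} = - \frac{4427}{3} + \left(18 - 47\right) = - \frac{4427}{3} - 29 = - \frac{4514}{3}$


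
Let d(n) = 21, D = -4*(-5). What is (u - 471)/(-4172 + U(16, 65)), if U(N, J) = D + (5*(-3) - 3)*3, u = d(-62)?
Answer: 75/701 ≈ 0.10699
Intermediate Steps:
D = 20
u = 21
U(N, J) = -34 (U(N, J) = 20 + (5*(-3) - 3)*3 = 20 + (-15 - 3)*3 = 20 - 18*3 = 20 - 54 = -34)
(u - 471)/(-4172 + U(16, 65)) = (21 - 471)/(-4172 - 34) = -450/(-4206) = -450*(-1/4206) = 75/701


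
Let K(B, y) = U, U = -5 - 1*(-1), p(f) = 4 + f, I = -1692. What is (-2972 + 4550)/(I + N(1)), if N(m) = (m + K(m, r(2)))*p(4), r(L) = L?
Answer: -263/286 ≈ -0.91958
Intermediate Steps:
U = -4 (U = -5 + 1 = -4)
K(B, y) = -4
N(m) = -32 + 8*m (N(m) = (m - 4)*(4 + 4) = (-4 + m)*8 = -32 + 8*m)
(-2972 + 4550)/(I + N(1)) = (-2972 + 4550)/(-1692 + (-32 + 8*1)) = 1578/(-1692 + (-32 + 8)) = 1578/(-1692 - 24) = 1578/(-1716) = 1578*(-1/1716) = -263/286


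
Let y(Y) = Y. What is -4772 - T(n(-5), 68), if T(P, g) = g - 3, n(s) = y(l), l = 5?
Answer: -4837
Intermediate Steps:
n(s) = 5
T(P, g) = -3 + g
-4772 - T(n(-5), 68) = -4772 - (-3 + 68) = -4772 - 1*65 = -4772 - 65 = -4837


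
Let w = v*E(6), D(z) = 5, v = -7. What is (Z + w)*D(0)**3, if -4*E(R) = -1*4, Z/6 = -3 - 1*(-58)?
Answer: 40375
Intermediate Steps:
Z = 330 (Z = 6*(-3 - 1*(-58)) = 6*(-3 + 58) = 6*55 = 330)
E(R) = 1 (E(R) = -(-1)*4/4 = -1/4*(-4) = 1)
w = -7 (w = -7*1 = -7)
(Z + w)*D(0)**3 = (330 - 7)*5**3 = 323*125 = 40375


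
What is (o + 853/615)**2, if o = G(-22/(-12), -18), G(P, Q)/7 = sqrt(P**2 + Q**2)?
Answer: 24270877061/1512900 + 5971*sqrt(11785)/1845 ≈ 16394.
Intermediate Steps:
G(P, Q) = 7*sqrt(P**2 + Q**2)
o = 7*sqrt(11785)/6 (o = 7*sqrt((-22/(-12))**2 + (-18)**2) = 7*sqrt((-22*(-1/12))**2 + 324) = 7*sqrt((11/6)**2 + 324) = 7*sqrt(121/36 + 324) = 7*sqrt(11785/36) = 7*(sqrt(11785)/6) = 7*sqrt(11785)/6 ≈ 126.65)
(o + 853/615)**2 = (7*sqrt(11785)/6 + 853/615)**2 = (853/615 + 7*sqrt(11785)/6)**2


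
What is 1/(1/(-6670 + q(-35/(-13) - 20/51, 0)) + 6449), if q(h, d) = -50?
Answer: 6720/43337279 ≈ 0.00015506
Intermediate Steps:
1/(1/(-6670 + q(-35/(-13) - 20/51, 0)) + 6449) = 1/(1/(-6670 - 50) + 6449) = 1/(1/(-6720) + 6449) = 1/(-1/6720 + 6449) = 1/(43337279/6720) = 6720/43337279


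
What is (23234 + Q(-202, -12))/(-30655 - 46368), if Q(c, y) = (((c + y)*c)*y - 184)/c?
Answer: -2606094/7779323 ≈ -0.33500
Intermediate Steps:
Q(c, y) = (-184 + c*y*(c + y))/c (Q(c, y) = ((c*(c + y))*y - 184)/c = (c*y*(c + y) - 184)/c = (-184 + c*y*(c + y))/c)
(23234 + Q(-202, -12))/(-30655 - 46368) = (23234 + (-184 - 202*(-12)*(-202 - 12))/(-202))/(-30655 - 46368) = (23234 - (-184 - 202*(-12)*(-214))/202)/(-77023) = (23234 - (-184 - 518736)/202)*(-1/77023) = (23234 - 1/202*(-518920))*(-1/77023) = (23234 + 259460/101)*(-1/77023) = (2606094/101)*(-1/77023) = -2606094/7779323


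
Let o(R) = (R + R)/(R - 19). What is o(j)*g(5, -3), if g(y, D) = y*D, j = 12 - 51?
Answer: -585/29 ≈ -20.172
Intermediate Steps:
j = -39
o(R) = 2*R/(-19 + R) (o(R) = (2*R)/(-19 + R) = 2*R/(-19 + R))
g(y, D) = D*y
o(j)*g(5, -3) = (2*(-39)/(-19 - 39))*(-3*5) = (2*(-39)/(-58))*(-15) = (2*(-39)*(-1/58))*(-15) = (39/29)*(-15) = -585/29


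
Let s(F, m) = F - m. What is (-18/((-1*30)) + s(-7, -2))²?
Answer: 484/25 ≈ 19.360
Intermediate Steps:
(-18/((-1*30)) + s(-7, -2))² = (-18/((-1*30)) + (-7 - 1*(-2)))² = (-18/(-30) + (-7 + 2))² = (-18*(-1/30) - 5)² = (⅗ - 5)² = (-22/5)² = 484/25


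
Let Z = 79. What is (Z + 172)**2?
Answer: 63001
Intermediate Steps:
(Z + 172)**2 = (79 + 172)**2 = 251**2 = 63001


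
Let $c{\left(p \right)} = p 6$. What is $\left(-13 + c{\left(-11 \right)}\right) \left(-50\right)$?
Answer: $3950$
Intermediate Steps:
$c{\left(p \right)} = 6 p$
$\left(-13 + c{\left(-11 \right)}\right) \left(-50\right) = \left(-13 + 6 \left(-11\right)\right) \left(-50\right) = \left(-13 - 66\right) \left(-50\right) = \left(-79\right) \left(-50\right) = 3950$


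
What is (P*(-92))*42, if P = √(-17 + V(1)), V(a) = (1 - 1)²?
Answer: -3864*I*√17 ≈ -15932.0*I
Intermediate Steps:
V(a) = 0 (V(a) = 0² = 0)
P = I*√17 (P = √(-17 + 0) = √(-17) = I*√17 ≈ 4.1231*I)
(P*(-92))*42 = ((I*√17)*(-92))*42 = -92*I*√17*42 = -3864*I*√17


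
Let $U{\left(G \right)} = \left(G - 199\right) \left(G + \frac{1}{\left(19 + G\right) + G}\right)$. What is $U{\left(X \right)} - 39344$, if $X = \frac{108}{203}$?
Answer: $- \frac{6623047203285}{167844257} \approx -39460.0$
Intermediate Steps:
$X = \frac{108}{203}$ ($X = 108 \cdot \frac{1}{203} = \frac{108}{203} \approx 0.53202$)
$U{\left(G \right)} = \left(-199 + G\right) \left(G + \frac{1}{19 + 2 G}\right)$
$U{\left(X \right)} - 39344 = \frac{-199 - \frac{58320}{29} - 379 \left(\frac{108}{203}\right)^{2} + 2 \left(\frac{108}{203}\right)^{3}}{19 + 2 \cdot \frac{108}{203}} - 39344 = \frac{-199 - \frac{58320}{29} - \frac{4420656}{41209} + 2 \cdot \frac{1259712}{8365427}}{19 + \frac{216}{203}} - 39344 = \frac{-199 - \frac{58320}{29} - \frac{4420656}{41209} + \frac{2519424}{8365427}}{\frac{4073}{203}} - 39344 = \frac{203}{4073} \left(- \frac{19382755877}{8365427}\right) - 39344 = - \frac{19382755877}{167844257} - 39344 = - \frac{6623047203285}{167844257}$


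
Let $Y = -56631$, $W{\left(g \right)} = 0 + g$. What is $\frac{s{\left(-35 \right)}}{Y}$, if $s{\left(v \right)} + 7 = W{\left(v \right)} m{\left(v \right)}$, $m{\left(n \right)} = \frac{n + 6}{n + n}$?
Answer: $\frac{1}{2634} \approx 0.00037965$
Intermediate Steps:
$W{\left(g \right)} = g$
$m{\left(n \right)} = \frac{6 + n}{2 n}$
$s{\left(v \right)} = -4 + \frac{v}{2}$ ($s{\left(v \right)} = -7 + v \frac{6 + v}{2 v} = -7 + \left(3 + \frac{v}{2}\right) = -4 + \frac{v}{2}$)
$\frac{s{\left(-35 \right)}}{Y} = \frac{-4 + \frac{1}{2} \left(-35\right)}{-56631} = \left(-4 - \frac{35}{2}\right) \left(- \frac{1}{56631}\right) = \left(- \frac{43}{2}\right) \left(- \frac{1}{56631}\right) = \frac{1}{2634}$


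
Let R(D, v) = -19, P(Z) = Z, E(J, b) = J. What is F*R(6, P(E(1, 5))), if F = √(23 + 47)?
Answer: -19*√70 ≈ -158.97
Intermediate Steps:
F = √70 ≈ 8.3666
F*R(6, P(E(1, 5))) = √70*(-19) = -19*√70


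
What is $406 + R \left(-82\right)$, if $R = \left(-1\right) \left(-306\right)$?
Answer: $-24686$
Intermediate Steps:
$R = 306$
$406 + R \left(-82\right) = 406 + 306 \left(-82\right) = 406 - 25092 = -24686$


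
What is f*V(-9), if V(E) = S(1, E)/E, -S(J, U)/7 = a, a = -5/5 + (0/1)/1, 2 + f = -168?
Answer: 1190/9 ≈ 132.22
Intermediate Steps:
f = -170 (f = -2 - 168 = -170)
a = -1 (a = -5*⅕ + (0*1)*1 = -1 + 0*1 = -1 + 0 = -1)
S(J, U) = 7 (S(J, U) = -7*(-1) = 7)
V(E) = 7/E
f*V(-9) = -1190/(-9) = -1190*(-1)/9 = -170*(-7/9) = 1190/9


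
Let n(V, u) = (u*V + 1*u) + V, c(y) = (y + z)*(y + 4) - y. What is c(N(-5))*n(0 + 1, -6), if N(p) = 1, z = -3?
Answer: 121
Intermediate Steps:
c(y) = -y + (-3 + y)*(4 + y) (c(y) = (y - 3)*(y + 4) - y = (-3 + y)*(4 + y) - y = -y + (-3 + y)*(4 + y))
n(V, u) = V + u + V*u (n(V, u) = (V*u + u) + V = (u + V*u) + V = V + u + V*u)
c(N(-5))*n(0 + 1, -6) = (-12 + 1²)*((0 + 1) - 6 + (0 + 1)*(-6)) = (-12 + 1)*(1 - 6 + 1*(-6)) = -11*(1 - 6 - 6) = -11*(-11) = 121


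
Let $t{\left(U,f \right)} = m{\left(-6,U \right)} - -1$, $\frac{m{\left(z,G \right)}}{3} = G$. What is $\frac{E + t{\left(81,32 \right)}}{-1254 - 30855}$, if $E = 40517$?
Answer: $- \frac{1941}{1529} \approx -1.2695$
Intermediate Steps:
$m{\left(z,G \right)} = 3 G$
$t{\left(U,f \right)} = 1 + 3 U$ ($t{\left(U,f \right)} = 3 U - -1 = 3 U + 1 = 1 + 3 U$)
$\frac{E + t{\left(81,32 \right)}}{-1254 - 30855} = \frac{40517 + \left(1 + 3 \cdot 81\right)}{-1254 - 30855} = \frac{40517 + \left(1 + 243\right)}{-32109} = \left(40517 + 244\right) \left(- \frac{1}{32109}\right) = 40761 \left(- \frac{1}{32109}\right) = - \frac{1941}{1529}$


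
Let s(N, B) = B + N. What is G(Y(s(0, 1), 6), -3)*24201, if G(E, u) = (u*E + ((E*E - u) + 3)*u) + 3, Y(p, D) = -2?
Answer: -508221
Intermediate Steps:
G(E, u) = 3 + E*u + u*(3 + E² - u) (G(E, u) = (E*u + ((E² - u) + 3)*u) + 3 = (E*u + (3 + E² - u)*u) + 3 = (E*u + u*(3 + E² - u)) + 3 = 3 + E*u + u*(3 + E² - u))
G(Y(s(0, 1), 6), -3)*24201 = (3 - 1*(-3)² + 3*(-3) - 2*(-3) - 3*(-2)²)*24201 = (3 - 1*9 - 9 + 6 - 3*4)*24201 = (3 - 9 - 9 + 6 - 12)*24201 = -21*24201 = -508221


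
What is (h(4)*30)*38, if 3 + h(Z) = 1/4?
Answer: -3135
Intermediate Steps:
h(Z) = -11/4 (h(Z) = -3 + 1/4 = -3 + ¼ = -11/4)
(h(4)*30)*38 = -11/4*30*38 = -165/2*38 = -3135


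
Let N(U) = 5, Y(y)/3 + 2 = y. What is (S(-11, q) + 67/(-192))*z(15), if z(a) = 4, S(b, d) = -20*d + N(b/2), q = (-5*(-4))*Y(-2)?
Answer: 922493/48 ≈ 19219.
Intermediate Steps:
Y(y) = -6 + 3*y
q = -240 (q = (-5*(-4))*(-6 + 3*(-2)) = 20*(-6 - 6) = 20*(-12) = -240)
S(b, d) = 5 - 20*d (S(b, d) = -20*d + 5 = 5 - 20*d)
(S(-11, q) + 67/(-192))*z(15) = ((5 - 20*(-240)) + 67/(-192))*4 = ((5 + 4800) + 67*(-1/192))*4 = (4805 - 67/192)*4 = (922493/192)*4 = 922493/48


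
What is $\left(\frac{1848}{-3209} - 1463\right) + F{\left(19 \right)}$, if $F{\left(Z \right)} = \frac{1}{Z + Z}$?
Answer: $- \frac{178468161}{121942} \approx -1463.5$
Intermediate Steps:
$F{\left(Z \right)} = \frac{1}{2 Z}$
$\left(\frac{1848}{-3209} - 1463\right) + F{\left(19 \right)} = \left(\frac{1848}{-3209} - 1463\right) + \frac{1}{2 \cdot 19} = \left(1848 \left(- \frac{1}{3209}\right) - 1463\right) + \frac{1}{2} \cdot \frac{1}{19} = \left(- \frac{1848}{3209} - 1463\right) + \frac{1}{38} = - \frac{4696615}{3209} + \frac{1}{38} = - \frac{178468161}{121942}$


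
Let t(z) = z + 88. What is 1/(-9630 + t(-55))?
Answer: -1/9597 ≈ -0.00010420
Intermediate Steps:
t(z) = 88 + z
1/(-9630 + t(-55)) = 1/(-9630 + (88 - 55)) = 1/(-9630 + 33) = 1/(-9597) = -1/9597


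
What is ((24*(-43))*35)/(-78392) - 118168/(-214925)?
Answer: 2128314607/2106050075 ≈ 1.0106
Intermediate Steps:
((24*(-43))*35)/(-78392) - 118168/(-214925) = -1032*35*(-1/78392) - 118168*(-1/214925) = -36120*(-1/78392) + 118168/214925 = 4515/9799 + 118168/214925 = 2128314607/2106050075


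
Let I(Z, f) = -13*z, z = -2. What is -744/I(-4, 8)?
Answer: -372/13 ≈ -28.615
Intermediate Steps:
I(Z, f) = 26 (I(Z, f) = -13*(-2) = 26)
-744/I(-4, 8) = -744/26 = -744*1/26 = -372/13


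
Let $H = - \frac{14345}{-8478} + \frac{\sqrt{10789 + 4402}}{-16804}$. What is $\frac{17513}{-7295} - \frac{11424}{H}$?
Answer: $- \frac{102249021660555832403651}{15138594456276774965} - \frac{492787474351488 \sqrt{15191}}{2075201433348427} \approx -6783.5$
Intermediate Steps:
$H = \frac{14345}{8478} - \frac{\sqrt{15191}}{16804}$ ($H = \left(-14345\right) \left(- \frac{1}{8478}\right) + \sqrt{15191} \left(- \frac{1}{16804}\right) = \frac{14345}{8478} - \frac{\sqrt{15191}}{16804} \approx 1.6847$)
$\frac{17513}{-7295} - \frac{11424}{H} = \frac{17513}{-7295} - \frac{11424}{\frac{14345}{8478} - \frac{\sqrt{15191}}{16804}} = 17513 \left(- \frac{1}{7295}\right) - \frac{11424}{\frac{14345}{8478} - \frac{\sqrt{15191}}{16804}} = - \frac{17513}{7295} - \frac{11424}{\frac{14345}{8478} - \frac{\sqrt{15191}}{16804}}$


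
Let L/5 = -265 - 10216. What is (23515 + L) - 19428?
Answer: -48318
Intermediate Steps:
L = -52405 (L = 5*(-265 - 10216) = 5*(-10481) = -52405)
(23515 + L) - 19428 = (23515 - 52405) - 19428 = -28890 - 19428 = -48318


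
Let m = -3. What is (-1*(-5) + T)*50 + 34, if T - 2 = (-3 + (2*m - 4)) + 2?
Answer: -166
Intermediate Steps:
T = -9 (T = 2 + ((-3 + (2*(-3) - 4)) + 2) = 2 + ((-3 + (-6 - 4)) + 2) = 2 + ((-3 - 10) + 2) = 2 + (-13 + 2) = 2 - 11 = -9)
(-1*(-5) + T)*50 + 34 = (-1*(-5) - 9)*50 + 34 = (5 - 9)*50 + 34 = -4*50 + 34 = -200 + 34 = -166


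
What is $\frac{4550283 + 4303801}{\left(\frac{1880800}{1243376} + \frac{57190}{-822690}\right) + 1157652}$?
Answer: $\frac{56605985246511756}{7401117238435609} \approx 7.6483$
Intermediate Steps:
$\frac{4550283 + 4303801}{\left(\frac{1880800}{1243376} + \frac{57190}{-822690}\right) + 1157652} = \frac{8854084}{\left(1880800 \cdot \frac{1}{1243376} + 57190 \left(- \frac{1}{822690}\right)\right) + 1157652} = \frac{8854084}{\left(\frac{117550}{77711} - \frac{5719}{82269}\right) + 1157652} = \frac{8854084}{\frac{9226291741}{6393206259} + 1157652} = \frac{8854084}{\frac{7401117238435609}{6393206259}} = 8854084 \cdot \frac{6393206259}{7401117238435609} = \frac{56605985246511756}{7401117238435609}$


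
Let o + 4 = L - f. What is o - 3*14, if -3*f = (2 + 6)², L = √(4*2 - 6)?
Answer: -74/3 + √2 ≈ -23.252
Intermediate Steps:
L = √2 (L = √(8 - 6) = √2 ≈ 1.4142)
f = -64/3 (f = -(2 + 6)²/3 = -⅓*8² = -⅓*64 = -64/3 ≈ -21.333)
o = 52/3 + √2 (o = -4 + (√2 - 1*(-64/3)) = -4 + (√2 + 64/3) = -4 + (64/3 + √2) = 52/3 + √2 ≈ 18.748)
o - 3*14 = (52/3 + √2) - 3*14 = (52/3 + √2) - 42 = -74/3 + √2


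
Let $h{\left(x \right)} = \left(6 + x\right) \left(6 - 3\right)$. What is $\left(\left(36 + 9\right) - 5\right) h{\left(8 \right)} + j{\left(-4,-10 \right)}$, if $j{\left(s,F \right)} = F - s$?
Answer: $1674$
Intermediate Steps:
$h{\left(x \right)} = 18 + 3 x$ ($h{\left(x \right)} = \left(6 + x\right) 3 = 18 + 3 x$)
$\left(\left(36 + 9\right) - 5\right) h{\left(8 \right)} + j{\left(-4,-10 \right)} = \left(\left(36 + 9\right) - 5\right) \left(18 + 3 \cdot 8\right) - 6 = \left(45 - 5\right) \left(18 + 24\right) + \left(-10 + 4\right) = 40 \cdot 42 - 6 = 1680 - 6 = 1674$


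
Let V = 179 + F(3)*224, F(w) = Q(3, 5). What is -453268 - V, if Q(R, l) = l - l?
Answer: -453447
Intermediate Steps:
Q(R, l) = 0
F(w) = 0
V = 179 (V = 179 + 0*224 = 179 + 0 = 179)
-453268 - V = -453268 - 1*179 = -453268 - 179 = -453447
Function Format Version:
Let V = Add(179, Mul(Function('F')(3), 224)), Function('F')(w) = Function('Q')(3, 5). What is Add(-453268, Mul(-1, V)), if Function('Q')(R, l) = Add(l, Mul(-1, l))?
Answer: -453447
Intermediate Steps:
Function('Q')(R, l) = 0
Function('F')(w) = 0
V = 179 (V = Add(179, Mul(0, 224)) = Add(179, 0) = 179)
Add(-453268, Mul(-1, V)) = Add(-453268, Mul(-1, 179)) = Add(-453268, -179) = -453447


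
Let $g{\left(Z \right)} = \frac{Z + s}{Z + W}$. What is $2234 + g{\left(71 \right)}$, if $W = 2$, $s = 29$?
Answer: $\frac{163182}{73} \approx 2235.4$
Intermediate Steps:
$g{\left(Z \right)} = \frac{29 + Z}{2 + Z}$ ($g{\left(Z \right)} = \frac{Z + 29}{Z + 2} = \frac{29 + Z}{2 + Z}$)
$2234 + g{\left(71 \right)} = 2234 + \frac{29 + 71}{2 + 71} = 2234 + \frac{1}{73} \cdot 100 = 2234 + \frac{100}{73} = \frac{163182}{73}$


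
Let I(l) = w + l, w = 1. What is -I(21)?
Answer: -22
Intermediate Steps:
I(l) = 1 + l
-I(21) = -(1 + 21) = -1*22 = -22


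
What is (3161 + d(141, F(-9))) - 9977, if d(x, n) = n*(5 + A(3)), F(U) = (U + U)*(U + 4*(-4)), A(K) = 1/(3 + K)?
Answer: -4491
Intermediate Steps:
F(U) = 2*U*(-16 + U) (F(U) = (2*U)*(U - 16) = (2*U)*(-16 + U) = 2*U*(-16 + U))
d(x, n) = 31*n/6 (d(x, n) = n*(5 + 1/(3 + 3)) = n*(5 + 1/6) = n*(5 + ⅙) = n*(31/6) = 31*n/6)
(3161 + d(141, F(-9))) - 9977 = (3161 + 31*(2*(-9)*(-16 - 9))/6) - 9977 = (3161 + 31*(2*(-9)*(-25))/6) - 9977 = (3161 + (31/6)*450) - 9977 = (3161 + 2325) - 9977 = 5486 - 9977 = -4491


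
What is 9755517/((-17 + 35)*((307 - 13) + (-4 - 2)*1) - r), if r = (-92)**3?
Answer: 9755517/783872 ≈ 12.445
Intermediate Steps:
r = -778688
9755517/((-17 + 35)*((307 - 13) + (-4 - 2)*1) - r) = 9755517/((-17 + 35)*((307 - 13) + (-4 - 2)*1) - 1*(-778688)) = 9755517/(18*(294 - 6*1) + 778688) = 9755517/(18*(294 - 6) + 778688) = 9755517/(18*288 + 778688) = 9755517/(5184 + 778688) = 9755517/783872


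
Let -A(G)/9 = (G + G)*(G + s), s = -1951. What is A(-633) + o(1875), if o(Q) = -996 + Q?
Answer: -29441217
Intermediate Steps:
A(G) = -18*G*(-1951 + G) (A(G) = -9*(G + G)*(G - 1951) = -9*2*G*(-1951 + G) = -18*G*(-1951 + G))
A(-633) + o(1875) = 18*(-633)*(1951 - 1*(-633)) + (-996 + 1875) = 18*(-633)*(1951 + 633) + 879 = 18*(-633)*2584 + 879 = -29442096 + 879 = -29441217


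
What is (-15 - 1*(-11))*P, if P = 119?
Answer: -476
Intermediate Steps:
(-15 - 1*(-11))*P = (-15 - 1*(-11))*119 = (-15 + 11)*119 = -4*119 = -476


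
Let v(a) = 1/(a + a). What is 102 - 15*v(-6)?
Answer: 413/4 ≈ 103.25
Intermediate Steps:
v(a) = 1/(2*a)
102 - 15*v(-6) = 102 - 15/(2*(-6)) = 102 - 15*(-1)/(2*6) = 102 - 15*(-1/12) = 102 + 5/4 = 413/4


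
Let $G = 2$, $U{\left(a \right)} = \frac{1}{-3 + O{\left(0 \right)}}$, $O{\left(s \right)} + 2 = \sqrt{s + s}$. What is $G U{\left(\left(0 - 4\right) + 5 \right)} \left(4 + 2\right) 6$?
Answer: $- \frac{72}{5} \approx -14.4$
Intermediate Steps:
$O{\left(s \right)} = -2 + \sqrt{2} \sqrt{s}$ ($O{\left(s \right)} = -2 + \sqrt{s + s} = -2 + \sqrt{2 s} = -2 + \sqrt{2} \sqrt{s}$)
$U{\left(a \right)} = - \frac{1}{5}$ ($U{\left(a \right)} = \frac{1}{-3 - \left(2 - \sqrt{2} \sqrt{0}\right)} = \frac{1}{-3 - \left(2 - \sqrt{2} \cdot 0\right)} = \frac{1}{-3 + \left(-2 + 0\right)} = \frac{1}{-3 - 2} = \frac{1}{-5} = - \frac{1}{5}$)
$G U{\left(\left(0 - 4\right) + 5 \right)} \left(4 + 2\right) 6 = 2 \left(- \frac{1}{5}\right) \left(4 + 2\right) 6 = - \frac{2 \cdot 6 \cdot 6}{5} = \left(- \frac{2}{5}\right) 36 = - \frac{72}{5}$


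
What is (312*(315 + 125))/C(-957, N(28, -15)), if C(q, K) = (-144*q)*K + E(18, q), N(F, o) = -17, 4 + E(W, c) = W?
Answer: -68640/1171361 ≈ -0.058599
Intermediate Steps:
E(W, c) = -4 + W
C(q, K) = 14 - 144*K*q (C(q, K) = (-144*q)*K + (-4 + 18) = -144*K*q + 14 = 14 - 144*K*q)
(312*(315 + 125))/C(-957, N(28, -15)) = (312*(315 + 125))/(14 - 144*(-17)*(-957)) = (312*440)/(14 - 2342736) = 137280/(-2342722) = 137280*(-1/2342722) = -68640/1171361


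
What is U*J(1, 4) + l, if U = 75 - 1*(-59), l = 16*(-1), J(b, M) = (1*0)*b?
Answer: -16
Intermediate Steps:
J(b, M) = 0 (J(b, M) = 0*b = 0)
l = -16
U = 134 (U = 75 + 59 = 134)
U*J(1, 4) + l = 134*0 - 16 = 0 - 16 = -16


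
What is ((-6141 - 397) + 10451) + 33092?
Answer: 37005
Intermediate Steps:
((-6141 - 397) + 10451) + 33092 = (-6538 + 10451) + 33092 = 3913 + 33092 = 37005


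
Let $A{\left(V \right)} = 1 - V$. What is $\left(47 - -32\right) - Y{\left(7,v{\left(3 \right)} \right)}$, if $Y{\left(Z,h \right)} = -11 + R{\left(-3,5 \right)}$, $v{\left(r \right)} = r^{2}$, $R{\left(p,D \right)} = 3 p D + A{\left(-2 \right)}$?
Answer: $132$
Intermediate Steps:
$R{\left(p,D \right)} = 3 + 3 D p$ ($R{\left(p,D \right)} = 3 p D + \left(1 - -2\right) = 3 D p + \left(1 + 2\right) = 3 D p + 3 = 3 + 3 D p$)
$Y{\left(Z,h \right)} = -53$ ($Y{\left(Z,h \right)} = -11 + \left(3 + 3 \cdot 5 \left(-3\right)\right) = -11 + \left(3 - 45\right) = -11 - 42 = -53$)
$\left(47 - -32\right) - Y{\left(7,v{\left(3 \right)} \right)} = \left(47 - -32\right) - -53 = \left(47 + 32\right) + 53 = 79 + 53 = 132$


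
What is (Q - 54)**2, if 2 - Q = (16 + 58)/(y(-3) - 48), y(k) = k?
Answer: 6646084/2601 ≈ 2555.2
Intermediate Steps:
Q = 176/51 (Q = 2 - (16 + 58)/(-3 - 48) = 2 - 74/(-51) = 2 - 74*(-1)/51 = 2 - 1*(-74/51) = 2 + 74/51 = 176/51 ≈ 3.4510)
(Q - 54)**2 = (176/51 - 54)**2 = (-2578/51)**2 = 6646084/2601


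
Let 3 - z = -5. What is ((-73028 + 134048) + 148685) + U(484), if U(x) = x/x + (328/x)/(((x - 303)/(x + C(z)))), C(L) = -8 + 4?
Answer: 4592810466/21901 ≈ 2.0971e+5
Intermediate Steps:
z = 8 (z = 3 - 1*(-5) = 3 + 5 = 8)
C(L) = -4
U(x) = 1 + 328*(-4 + x)/(x*(-303 + x)) (U(x) = x/x + (328/x)/(((x - 303)/(x - 4))) = 1 + (328/x)/(((-303 + x)/(-4 + x))) = 1 + (328/x)*((-4 + x)/(-303 + x)) = 1 + 328*(-4 + x)/(x*(-303 + x)))
((-73028 + 134048) + 148685) + U(484) = ((-73028 + 134048) + 148685) + (-1312 + 484**2 + 25*484)/(484*(-303 + 484)) = (61020 + 148685) + (1/484)*(-1312 + 234256 + 12100)/181 = 209705 + (1/484)*(1/181)*245044 = 209705 + 61261/21901 = 4592810466/21901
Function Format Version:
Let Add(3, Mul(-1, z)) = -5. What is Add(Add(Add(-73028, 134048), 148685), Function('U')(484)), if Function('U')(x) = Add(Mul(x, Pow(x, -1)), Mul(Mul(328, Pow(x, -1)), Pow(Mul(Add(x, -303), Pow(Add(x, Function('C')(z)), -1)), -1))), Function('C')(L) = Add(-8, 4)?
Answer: Rational(4592810466, 21901) ≈ 2.0971e+5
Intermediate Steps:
z = 8 (z = Add(3, Mul(-1, -5)) = Add(3, 5) = 8)
Function('C')(L) = -4
Function('U')(x) = Add(1, Mul(328, Pow(x, -1), Pow(Add(-303, x), -1), Add(-4, x))) (Function('U')(x) = Add(Mul(x, Pow(x, -1)), Mul(Mul(328, Pow(x, -1)), Pow(Mul(Add(x, -303), Pow(Add(x, -4), -1)), -1))) = Add(1, Mul(Mul(328, Pow(x, -1)), Pow(Mul(Add(-303, x), Pow(Add(-4, x), -1)), -1))) = Add(1, Mul(Mul(328, Pow(x, -1)), Pow(Mul(Pow(Add(-4, x), -1), Add(-303, x)), -1))) = Add(1, Mul(Mul(328, Pow(x, -1)), Mul(Pow(Add(-303, x), -1), Add(-4, x)))) = Add(1, Mul(328, Pow(x, -1), Pow(Add(-303, x), -1), Add(-4, x))))
Add(Add(Add(-73028, 134048), 148685), Function('U')(484)) = Add(Add(Add(-73028, 134048), 148685), Mul(Pow(484, -1), Pow(Add(-303, 484), -1), Add(-1312, Pow(484, 2), Mul(25, 484)))) = Add(Add(61020, 148685), Mul(Rational(1, 484), Pow(181, -1), Add(-1312, 234256, 12100))) = Add(209705, Mul(Rational(1, 484), Rational(1, 181), 245044)) = Add(209705, Rational(61261, 21901)) = Rational(4592810466, 21901)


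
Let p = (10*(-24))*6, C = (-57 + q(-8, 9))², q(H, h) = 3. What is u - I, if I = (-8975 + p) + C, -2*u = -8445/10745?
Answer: 32232391/4298 ≈ 7499.4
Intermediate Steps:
C = 2916 (C = (-57 + 3)² = (-54)² = 2916)
u = 1689/4298 (u = -(-8445)/(2*10745) = -½*(-1689/2149) = 1689/4298 ≈ 0.39297)
p = -1440 (p = -240*6 = -1440)
I = -7499 (I = (-8975 - 1440) + 2916 = -10415 + 2916 = -7499)
u - I = 1689/4298 - 1*(-7499) = 1689/4298 + 7499 = 32232391/4298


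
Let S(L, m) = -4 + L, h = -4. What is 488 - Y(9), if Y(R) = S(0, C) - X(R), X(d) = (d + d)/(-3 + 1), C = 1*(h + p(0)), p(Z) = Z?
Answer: 483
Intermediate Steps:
C = -4 (C = 1*(-4 + 0) = 1*(-4) = -4)
X(d) = -d (X(d) = (2*d)/(-2) = (2*d)*(-½) = -d)
Y(R) = -4 + R (Y(R) = (-4 + 0) - (-1)*R = -4 + R)
488 - Y(9) = 488 - (-4 + 9) = 488 - 1*5 = 488 - 5 = 483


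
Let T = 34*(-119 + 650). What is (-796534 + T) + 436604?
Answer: -341876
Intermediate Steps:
T = 18054 (T = 34*531 = 18054)
(-796534 + T) + 436604 = (-796534 + 18054) + 436604 = -778480 + 436604 = -341876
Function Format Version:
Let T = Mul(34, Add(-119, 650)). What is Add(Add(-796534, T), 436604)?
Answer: -341876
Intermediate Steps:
T = 18054 (T = Mul(34, 531) = 18054)
Add(Add(-796534, T), 436604) = Add(Add(-796534, 18054), 436604) = Add(-778480, 436604) = -341876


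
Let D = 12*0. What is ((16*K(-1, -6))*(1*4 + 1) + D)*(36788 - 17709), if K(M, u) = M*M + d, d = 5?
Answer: 9157920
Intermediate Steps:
K(M, u) = 5 + M**2 (K(M, u) = M*M + 5 = M**2 + 5 = 5 + M**2)
D = 0
((16*K(-1, -6))*(1*4 + 1) + D)*(36788 - 17709) = ((16*(5 + (-1)**2))*(1*4 + 1) + 0)*(36788 - 17709) = ((16*(5 + 1))*(4 + 1) + 0)*19079 = ((16*6)*5 + 0)*19079 = (96*5 + 0)*19079 = (480 + 0)*19079 = 480*19079 = 9157920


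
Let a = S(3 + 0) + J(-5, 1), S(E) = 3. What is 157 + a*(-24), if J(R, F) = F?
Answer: 61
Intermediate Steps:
a = 4 (a = 3 + 1 = 4)
157 + a*(-24) = 157 + 4*(-24) = 157 - 96 = 61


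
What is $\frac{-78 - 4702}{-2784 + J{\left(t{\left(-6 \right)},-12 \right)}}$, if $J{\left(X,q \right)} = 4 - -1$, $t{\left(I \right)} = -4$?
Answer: $\frac{4780}{2779} \approx 1.72$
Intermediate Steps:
$J{\left(X,q \right)} = 5$ ($J{\left(X,q \right)} = 4 + 1 = 5$)
$\frac{-78 - 4702}{-2784 + J{\left(t{\left(-6 \right)},-12 \right)}} = \frac{-78 - 4702}{-2784 + 5} = - \frac{4780}{-2779} = \left(-4780\right) \left(- \frac{1}{2779}\right) = \frac{4780}{2779}$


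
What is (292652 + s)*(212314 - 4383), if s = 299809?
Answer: 123191008191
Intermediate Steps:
(292652 + s)*(212314 - 4383) = (292652 + 299809)*(212314 - 4383) = 592461*207931 = 123191008191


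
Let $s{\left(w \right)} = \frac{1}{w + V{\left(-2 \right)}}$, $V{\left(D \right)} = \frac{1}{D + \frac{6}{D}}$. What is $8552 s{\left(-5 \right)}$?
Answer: $- \frac{21380}{13} \approx -1644.6$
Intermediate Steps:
$s{\left(w \right)} = \frac{1}{- \frac{1}{5} + w}$ ($s{\left(w \right)} = \frac{1}{w - \frac{2}{6 + \left(-2\right)^{2}}} = \frac{1}{w - \frac{2}{6 + 4}} = \frac{1}{w - \frac{2}{10}} = \frac{1}{w - \frac{1}{5}} = \frac{1}{- \frac{1}{5} + w}$)
$8552 s{\left(-5 \right)} = 8552 \frac{5}{-1 + 5 \left(-5\right)} = 8552 \frac{5}{-1 - 25} = 8552 \frac{5}{-26} = 8552 \cdot 5 \left(- \frac{1}{26}\right) = 8552 \left(- \frac{5}{26}\right) = - \frac{21380}{13}$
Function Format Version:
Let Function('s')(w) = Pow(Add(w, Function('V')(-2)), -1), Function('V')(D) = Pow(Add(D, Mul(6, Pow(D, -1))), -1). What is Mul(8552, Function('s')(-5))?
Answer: Rational(-21380, 13) ≈ -1644.6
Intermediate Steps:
Function('s')(w) = Pow(Add(Rational(-1, 5), w), -1) (Function('s')(w) = Pow(Add(w, Mul(-2, Pow(Add(6, Pow(-2, 2)), -1))), -1) = Pow(Add(w, Mul(-2, Pow(Add(6, 4), -1))), -1) = Pow(Add(w, Mul(-2, Pow(10, -1))), -1) = Pow(Add(w, Mul(-2, Rational(1, 10))), -1) = Pow(Add(w, Rational(-1, 5)), -1) = Pow(Add(Rational(-1, 5), w), -1))
Mul(8552, Function('s')(-5)) = Mul(8552, Mul(5, Pow(Add(-1, Mul(5, -5)), -1))) = Mul(8552, Mul(5, Pow(Add(-1, -25), -1))) = Mul(8552, Mul(5, Pow(-26, -1))) = Mul(8552, Mul(5, Rational(-1, 26))) = Mul(8552, Rational(-5, 26)) = Rational(-21380, 13)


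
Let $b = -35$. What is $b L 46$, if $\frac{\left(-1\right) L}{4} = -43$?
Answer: $-276920$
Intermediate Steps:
$L = 172$ ($L = \left(-4\right) \left(-43\right) = 172$)
$b L 46 = \left(-35\right) 172 \cdot 46 = \left(-6020\right) 46 = -276920$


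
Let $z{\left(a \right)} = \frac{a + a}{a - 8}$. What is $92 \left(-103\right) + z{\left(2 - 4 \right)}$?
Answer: $- \frac{47378}{5} \approx -9475.6$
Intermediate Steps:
$z{\left(a \right)} = \frac{2 a}{-8 + a}$
$92 \left(-103\right) + z{\left(2 - 4 \right)} = 92 \left(-103\right) + \frac{2 \left(2 - 4\right)}{-8 + \left(2 - 4\right)} = -9476 + \frac{2 \left(2 - 4\right)}{-8 + \left(2 - 4\right)} = -9476 + 2 \left(-2\right) \frac{1}{-8 - 2} = -9476 + 2 \left(-2\right) \frac{1}{-10} = -9476 + 2 \left(-2\right) \left(- \frac{1}{10}\right) = -9476 + \frac{2}{5} = - \frac{47378}{5}$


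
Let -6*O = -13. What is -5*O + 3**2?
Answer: -11/6 ≈ -1.8333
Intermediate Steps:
O = 13/6 (O = -1/6*(-13) = 13/6 ≈ 2.1667)
-5*O + 3**2 = -5*13/6 + 3**2 = -65/6 + 9 = -11/6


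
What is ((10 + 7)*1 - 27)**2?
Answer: 100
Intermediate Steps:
((10 + 7)*1 - 27)**2 = (17*1 - 27)**2 = (17 - 27)**2 = (-10)**2 = 100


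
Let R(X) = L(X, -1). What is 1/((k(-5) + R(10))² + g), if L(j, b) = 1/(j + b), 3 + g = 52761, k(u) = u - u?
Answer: 81/4273399 ≈ 1.8954e-5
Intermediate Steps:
k(u) = 0
g = 52758 (g = -3 + 52761 = 52758)
L(j, b) = 1/(b + j)
R(X) = 1/(-1 + X)
1/((k(-5) + R(10))² + g) = 1/((0 + 1/(-1 + 10))² + 52758) = 1/((0 + 1/9)² + 52758) = 1/((0 + ⅑)² + 52758) = 1/((⅑)² + 52758) = 1/(1/81 + 52758) = 1/(4273399/81) = 81/4273399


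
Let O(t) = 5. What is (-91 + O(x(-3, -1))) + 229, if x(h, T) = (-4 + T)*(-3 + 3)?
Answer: 143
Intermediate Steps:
x(h, T) = 0 (x(h, T) = (-4 + T)*0 = 0)
(-91 + O(x(-3, -1))) + 229 = (-91 + 5) + 229 = -86 + 229 = 143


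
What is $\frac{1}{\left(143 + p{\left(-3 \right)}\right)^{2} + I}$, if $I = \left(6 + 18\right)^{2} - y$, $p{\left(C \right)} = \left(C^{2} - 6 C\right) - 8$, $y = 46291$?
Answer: $- \frac{1}{19471} \approx -5.1358 \cdot 10^{-5}$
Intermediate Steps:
$p{\left(C \right)} = -8 + C^{2} - 6 C$
$I = -45715$ ($I = \left(6 + 18\right)^{2} - 46291 = 24^{2} - 46291 = 576 - 46291 = -45715$)
$\frac{1}{\left(143 + p{\left(-3 \right)}\right)^{2} + I} = \frac{1}{\left(143 - \left(-10 - 9\right)\right)^{2} - 45715} = \frac{1}{\left(143 + \left(-8 + 9 + 18\right)\right)^{2} - 45715} = \frac{1}{\left(143 + 19\right)^{2} - 45715} = \frac{1}{162^{2} - 45715} = \frac{1}{26244 - 45715} = \frac{1}{-19471} = - \frac{1}{19471}$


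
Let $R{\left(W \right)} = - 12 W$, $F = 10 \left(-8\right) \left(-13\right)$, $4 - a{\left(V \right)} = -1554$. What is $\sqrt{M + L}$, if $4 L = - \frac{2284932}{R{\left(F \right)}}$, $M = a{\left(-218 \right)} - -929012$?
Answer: $\frac{\sqrt{1488985235}}{40} \approx 964.68$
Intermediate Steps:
$a{\left(V \right)} = 1558$ ($a{\left(V \right)} = 4 - -1554 = 4 + 1554 = 1558$)
$F = 1040$ ($F = \left(-80\right) \left(-13\right) = 1040$)
$M = 930570$ ($M = 1558 - -929012 = 1558 + 929012 = 930570$)
$L = \frac{14647}{320}$ ($L = \frac{\left(-2284932\right) \frac{1}{\left(-12\right) 1040}}{4} = \frac{\left(-2284932\right) \frac{1}{-12480}}{4} = \frac{\left(-2284932\right) \left(- \frac{1}{12480}\right)}{4} = \frac{1}{4} \cdot \frac{14647}{80} = \frac{14647}{320} \approx 45.772$)
$\sqrt{M + L} = \sqrt{930570 + \frac{14647}{320}} = \sqrt{\frac{297797047}{320}} = \frac{\sqrt{1488985235}}{40}$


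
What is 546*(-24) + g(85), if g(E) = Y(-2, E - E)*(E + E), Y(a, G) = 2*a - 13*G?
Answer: -13784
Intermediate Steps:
Y(a, G) = -13*G + 2*a
g(E) = -8*E (g(E) = (-13*(E - E) + 2*(-2))*(E + E) = (-13*0 - 4)*(2*E) = (0 - 4)*(2*E) = -8*E)
546*(-24) + g(85) = 546*(-24) - 8*85 = -13104 - 680 = -13784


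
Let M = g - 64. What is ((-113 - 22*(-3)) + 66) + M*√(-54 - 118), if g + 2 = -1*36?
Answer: 19 - 204*I*√43 ≈ 19.0 - 1337.7*I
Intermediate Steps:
g = -38 (g = -2 - 1*36 = -2 - 36 = -38)
M = -102 (M = -38 - 64 = -102)
((-113 - 22*(-3)) + 66) + M*√(-54 - 118) = ((-113 - 22*(-3)) + 66) - 102*√(-54 - 118) = ((-113 + 66) + 66) - 204*I*√43 = (-47 + 66) - 204*I*√43 = 19 - 204*I*√43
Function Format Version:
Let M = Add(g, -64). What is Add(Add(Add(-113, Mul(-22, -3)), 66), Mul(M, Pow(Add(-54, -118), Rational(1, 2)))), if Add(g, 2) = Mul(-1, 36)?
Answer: Add(19, Mul(-204, I, Pow(43, Rational(1, 2)))) ≈ Add(19.000, Mul(-1337.7, I))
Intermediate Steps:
g = -38 (g = Add(-2, Mul(-1, 36)) = Add(-2, -36) = -38)
M = -102 (M = Add(-38, -64) = -102)
Add(Add(Add(-113, Mul(-22, -3)), 66), Mul(M, Pow(Add(-54, -118), Rational(1, 2)))) = Add(Add(Add(-113, Mul(-22, -3)), 66), Mul(-102, Pow(Add(-54, -118), Rational(1, 2)))) = Add(Add(Add(-113, 66), 66), Mul(-102, Pow(-172, Rational(1, 2)))) = Add(Add(-47, 66), Mul(-102, Mul(2, I, Pow(43, Rational(1, 2))))) = Add(19, Mul(-204, I, Pow(43, Rational(1, 2))))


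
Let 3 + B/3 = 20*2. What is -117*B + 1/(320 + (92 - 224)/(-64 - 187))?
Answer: -1044829873/80452 ≈ -12987.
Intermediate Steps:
B = 111 (B = -9 + 3*(20*2) = -9 + 3*40 = -9 + 120 = 111)
-117*B + 1/(320 + (92 - 224)/(-64 - 187)) = -117*111 + 1/(320 + (92 - 224)/(-64 - 187)) = -12987 + 1/(320 - 132/(-251)) = -12987 + 1/(320 - 132*(-1/251)) = -12987 + 1/(320 + 132/251) = -12987 + 1/(80452/251) = -12987 + 251/80452 = -1044829873/80452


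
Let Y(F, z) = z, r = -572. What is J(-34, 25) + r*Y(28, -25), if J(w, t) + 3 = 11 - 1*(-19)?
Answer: 14327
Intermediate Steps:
J(w, t) = 27 (J(w, t) = -3 + (11 - 1*(-19)) = -3 + (11 + 19) = -3 + 30 = 27)
J(-34, 25) + r*Y(28, -25) = 27 - 572*(-25) = 27 + 14300 = 14327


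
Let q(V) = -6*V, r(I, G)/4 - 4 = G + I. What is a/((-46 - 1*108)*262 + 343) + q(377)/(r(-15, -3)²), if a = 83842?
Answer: -25244273/8961120 ≈ -2.8171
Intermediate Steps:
r(I, G) = 16 + 4*G + 4*I (r(I, G) = 16 + 4*(G + I) = 16 + (4*G + 4*I) = 16 + 4*G + 4*I)
a/((-46 - 1*108)*262 + 343) + q(377)/(r(-15, -3)²) = 83842/((-46 - 1*108)*262 + 343) + (-6*377)/((16 + 4*(-3) + 4*(-15))²) = 83842/((-46 - 108)*262 + 343) - 2262/(16 - 12 - 60)² = 83842/(-154*262 + 343) - 2262/((-56)²) = 83842/(-40348 + 343) - 2262/3136 = 83842/(-40005) - 2262*1/3136 = 83842*(-1/40005) - 1131/1568 = -83842/40005 - 1131/1568 = -25244273/8961120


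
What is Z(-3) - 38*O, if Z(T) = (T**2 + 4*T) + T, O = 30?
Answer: -1146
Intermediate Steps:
Z(T) = T**2 + 5*T
Z(-3) - 38*O = -3*(5 - 3) - 38*30 = -3*2 - 1140 = -6 - 1140 = -1146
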